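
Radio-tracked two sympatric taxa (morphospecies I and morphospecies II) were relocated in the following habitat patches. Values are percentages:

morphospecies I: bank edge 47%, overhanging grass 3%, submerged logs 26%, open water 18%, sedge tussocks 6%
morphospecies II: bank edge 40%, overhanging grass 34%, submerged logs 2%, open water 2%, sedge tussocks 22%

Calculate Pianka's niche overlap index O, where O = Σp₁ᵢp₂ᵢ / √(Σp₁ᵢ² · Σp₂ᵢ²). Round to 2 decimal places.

Convert percentages to proportions (divide by 100).
Σ p₁ᵢp₂ᵢ = 0.1880 + 0.0102 + 0.0052 + 0.0036 + 0.0132 = 0.2202
Σp_1ᵢ² = 0.47² + 0.03² + 0.26² + 0.18² + 0.06² = 0.2209 + 0.0009 + 0.0676 + 0.0324 + 0.0036 = 0.3254
Σp_2ᵢ² = 0.40² + 0.34² + 0.02² + 0.02² + 0.22² = 0.1600 + 0.1156 + 0.0004 + 0.0004 + 0.0484 = 0.3248
O = 0.2202 / √(0.3254 × 0.3248) = 0.2202 / 0.32510 = 0.6773

0.68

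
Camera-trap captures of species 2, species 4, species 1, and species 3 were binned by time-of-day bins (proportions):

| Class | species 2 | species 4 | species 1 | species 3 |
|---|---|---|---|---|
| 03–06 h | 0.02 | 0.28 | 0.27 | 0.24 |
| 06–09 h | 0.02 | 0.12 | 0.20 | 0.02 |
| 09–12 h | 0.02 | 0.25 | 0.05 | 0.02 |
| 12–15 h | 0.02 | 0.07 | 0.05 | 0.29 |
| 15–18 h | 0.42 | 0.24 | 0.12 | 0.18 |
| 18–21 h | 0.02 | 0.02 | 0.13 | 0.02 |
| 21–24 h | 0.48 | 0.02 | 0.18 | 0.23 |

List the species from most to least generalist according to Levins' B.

species 1 > species 4 > species 3 > species 2

Σp_2ᵢ² = 0.02² + 0.02² + 0.02² + 0.02² + 0.42² + 0.02² + 0.48² = 0.0004 + 0.0004 + 0.0004 + 0.0004 + 0.1764 + 0.0004 + 0.2304 = 0.4088
B_2 = 1 / 0.4088 = 2.4462
Σp_4ᵢ² = 0.28² + 0.12² + 0.25² + 0.07² + 0.24² + 0.02² + 0.02² = 0.0784 + 0.0144 + 0.0625 + 0.0049 + 0.0576 + 0.0004 + 0.0004 = 0.2186
B_4 = 1 / 0.2186 = 4.5746
Σp_1ᵢ² = 0.27² + 0.20² + 0.05² + 0.05² + 0.12² + 0.13² + 0.18² = 0.0729 + 0.0400 + 0.0025 + 0.0025 + 0.0144 + 0.0169 + 0.0324 = 0.1816
B_1 = 1 / 0.1816 = 5.5066
Σp_3ᵢ² = 0.24² + 0.02² + 0.02² + 0.29² + 0.18² + 0.02² + 0.23² = 0.0576 + 0.0004 + 0.0004 + 0.0841 + 0.0324 + 0.0004 + 0.0529 = 0.2282
B_3 = 1 / 0.2282 = 4.3821
Ranking by B (broadest → narrowest): species 1 (5.51) > species 4 (4.57) > species 3 (4.38) > species 2 (2.45)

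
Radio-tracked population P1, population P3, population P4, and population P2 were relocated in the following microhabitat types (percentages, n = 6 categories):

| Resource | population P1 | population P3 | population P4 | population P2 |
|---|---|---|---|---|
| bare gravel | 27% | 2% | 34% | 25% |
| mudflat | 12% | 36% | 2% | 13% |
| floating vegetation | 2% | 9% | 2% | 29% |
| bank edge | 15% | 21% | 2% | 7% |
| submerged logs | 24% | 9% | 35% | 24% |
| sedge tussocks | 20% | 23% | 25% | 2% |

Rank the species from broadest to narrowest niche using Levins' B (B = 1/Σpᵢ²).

population P1 > population P2 > population P3 > population P4

Convert percentages to proportions (divide by 100).
Σp_P1ᵢ² = 0.27² + 0.12² + 0.02² + 0.15² + 0.24² + 0.20² = 0.0729 + 0.0144 + 0.0004 + 0.0225 + 0.0576 + 0.0400 = 0.2078
B_P1 = 1 / 0.2078 = 4.8123
Σp_P3ᵢ² = 0.02² + 0.36² + 0.09² + 0.21² + 0.09² + 0.23² = 0.0004 + 0.1296 + 0.0081 + 0.0441 + 0.0081 + 0.0529 = 0.2432
B_P3 = 1 / 0.2432 = 4.1118
Σp_P4ᵢ² = 0.34² + 0.02² + 0.02² + 0.02² + 0.35² + 0.25² = 0.1156 + 0.0004 + 0.0004 + 0.0004 + 0.1225 + 0.0625 = 0.3018
B_P4 = 1 / 0.3018 = 3.3135
Σp_P2ᵢ² = 0.25² + 0.13² + 0.29² + 0.07² + 0.24² + 0.02² = 0.0625 + 0.0169 + 0.0841 + 0.0049 + 0.0576 + 0.0004 = 0.2264
B_P2 = 1 / 0.2264 = 4.4170
Ranking by B (broadest → narrowest): population P1 (4.81) > population P2 (4.42) > population P3 (4.11) > population P4 (3.31)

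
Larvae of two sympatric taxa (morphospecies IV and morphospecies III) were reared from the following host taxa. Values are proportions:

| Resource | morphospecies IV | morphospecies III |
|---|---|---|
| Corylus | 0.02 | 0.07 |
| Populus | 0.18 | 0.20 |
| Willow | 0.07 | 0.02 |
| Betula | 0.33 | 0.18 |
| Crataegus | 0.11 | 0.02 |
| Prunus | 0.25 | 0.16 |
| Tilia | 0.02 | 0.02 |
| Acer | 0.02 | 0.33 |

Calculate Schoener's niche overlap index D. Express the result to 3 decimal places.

0.620

Σ|p₁ᵢ − p₂ᵢ| = 0.05 + 0.02 + 0.05 + 0.15 + 0.09 + 0.09 + 0.00 + 0.31 = 0.76
D = 1 − ½ × 0.76 = 1 − 0.380 = 0.62000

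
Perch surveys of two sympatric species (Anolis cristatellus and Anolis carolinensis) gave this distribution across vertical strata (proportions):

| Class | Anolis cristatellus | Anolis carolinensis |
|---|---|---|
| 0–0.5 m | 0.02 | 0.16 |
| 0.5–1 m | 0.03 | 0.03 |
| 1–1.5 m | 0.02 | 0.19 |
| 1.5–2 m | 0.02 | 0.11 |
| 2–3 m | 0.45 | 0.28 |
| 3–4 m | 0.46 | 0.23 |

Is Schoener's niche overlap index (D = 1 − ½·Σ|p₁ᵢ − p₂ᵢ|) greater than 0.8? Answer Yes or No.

No

Σ|p₁ᵢ − p₂ᵢ| = 0.14 + 0.00 + 0.17 + 0.09 + 0.17 + 0.23 = 0.80
D = 1 − ½ × 0.80 = 1 − 0.400 = 0.6000
D = 0.6000 < 0.8 → No.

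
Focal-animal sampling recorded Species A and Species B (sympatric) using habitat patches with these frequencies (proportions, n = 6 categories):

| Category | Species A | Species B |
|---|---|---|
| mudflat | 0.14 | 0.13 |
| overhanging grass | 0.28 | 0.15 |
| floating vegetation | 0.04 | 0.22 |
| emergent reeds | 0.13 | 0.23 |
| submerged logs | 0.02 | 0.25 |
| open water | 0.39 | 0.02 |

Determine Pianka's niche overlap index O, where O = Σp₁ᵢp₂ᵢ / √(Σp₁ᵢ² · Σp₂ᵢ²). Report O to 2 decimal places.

0.48

Σ p₁ᵢp₂ᵢ = 0.0182 + 0.0420 + 0.0088 + 0.0299 + 0.0050 + 0.0078 = 0.1117
Σp_1ᵢ² = 0.14² + 0.28² + 0.04² + 0.13² + 0.02² + 0.39² = 0.0196 + 0.0784 + 0.0016 + 0.0169 + 0.0004 + 0.1521 = 0.2690
Σp_2ᵢ² = 0.13² + 0.15² + 0.22² + 0.23² + 0.25² + 0.02² = 0.0169 + 0.0225 + 0.0484 + 0.0529 + 0.0625 + 0.0004 = 0.2036
O = 0.1117 / √(0.2690 × 0.2036) = 0.1117 / 0.23403 = 0.4773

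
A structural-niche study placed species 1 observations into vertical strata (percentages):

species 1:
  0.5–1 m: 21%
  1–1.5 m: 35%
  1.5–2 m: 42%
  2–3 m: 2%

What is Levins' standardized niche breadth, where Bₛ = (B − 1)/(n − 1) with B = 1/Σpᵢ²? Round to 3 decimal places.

Convert percentages to proportions (divide by 100).
Σpᵢ² = 0.21² + 0.35² + 0.42² + 0.02² = 0.0441 + 0.1225 + 0.1764 + 0.0004 = 0.3434
B = 1 / 0.3434 = 2.91206
Bₛ = (B − 1)/(n − 1) = (2.91206 − 1)/(4 − 1) = 1.91206/3 = 0.63735

0.637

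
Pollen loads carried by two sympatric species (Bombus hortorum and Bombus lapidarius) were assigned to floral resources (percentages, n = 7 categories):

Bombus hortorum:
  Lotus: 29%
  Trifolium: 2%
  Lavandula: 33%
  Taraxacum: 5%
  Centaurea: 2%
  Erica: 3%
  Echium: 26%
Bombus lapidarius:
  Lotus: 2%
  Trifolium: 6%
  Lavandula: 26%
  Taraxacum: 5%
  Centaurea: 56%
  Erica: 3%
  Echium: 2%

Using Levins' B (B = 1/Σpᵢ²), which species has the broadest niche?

Convert percentages to proportions (divide by 100).
Σp_hortᵢ² = 0.29² + 0.02² + 0.33² + 0.05² + 0.02² + 0.03² + 0.26² = 0.0841 + 0.0004 + 0.1089 + 0.0025 + 0.0004 + 0.0009 + 0.0676 = 0.2648
B_hort = 1 / 0.2648 = 3.7764
Σp_lapiᵢ² = 0.02² + 0.06² + 0.26² + 0.05² + 0.56² + 0.03² + 0.02² = 0.0004 + 0.0036 + 0.0676 + 0.0025 + 0.3136 + 0.0009 + 0.0004 = 0.3890
B_lapi = 1 / 0.3890 = 2.5707
Highest B → broadest niche (most generalist): Bombus hortorum (B = 3.78).

Bombus hortorum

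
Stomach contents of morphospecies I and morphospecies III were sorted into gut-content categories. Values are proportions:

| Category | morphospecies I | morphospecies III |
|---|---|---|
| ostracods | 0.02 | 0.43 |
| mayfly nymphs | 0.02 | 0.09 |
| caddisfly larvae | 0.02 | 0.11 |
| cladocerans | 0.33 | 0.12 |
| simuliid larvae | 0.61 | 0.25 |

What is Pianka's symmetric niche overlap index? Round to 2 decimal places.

Σ p₁ᵢp₂ᵢ = 0.0086 + 0.0018 + 0.0022 + 0.0396 + 0.1525 = 0.2047
Σp_1ᵢ² = 0.02² + 0.02² + 0.02² + 0.33² + 0.61² = 0.0004 + 0.0004 + 0.0004 + 0.1089 + 0.3721 = 0.4822
Σp_2ᵢ² = 0.43² + 0.09² + 0.11² + 0.12² + 0.25² = 0.1849 + 0.0081 + 0.0121 + 0.0144 + 0.0625 = 0.2820
O = 0.2047 / √(0.4822 × 0.2820) = 0.2047 / 0.36876 = 0.5551

0.56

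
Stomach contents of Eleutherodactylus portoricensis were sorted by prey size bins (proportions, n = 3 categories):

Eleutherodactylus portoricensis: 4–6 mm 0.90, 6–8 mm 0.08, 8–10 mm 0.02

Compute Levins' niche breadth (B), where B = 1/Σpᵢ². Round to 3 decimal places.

Σpᵢ² = 0.90² + 0.08² + 0.02² = 0.8100 + 0.0064 + 0.0004 = 0.8168
B = 1 / 0.8168 = 1.22429

1.224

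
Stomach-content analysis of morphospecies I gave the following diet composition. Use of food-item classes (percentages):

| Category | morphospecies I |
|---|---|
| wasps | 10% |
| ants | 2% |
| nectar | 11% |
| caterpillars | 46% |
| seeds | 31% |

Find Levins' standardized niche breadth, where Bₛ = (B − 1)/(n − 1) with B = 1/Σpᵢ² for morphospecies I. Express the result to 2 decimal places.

0.51

Convert percentages to proportions (divide by 100).
Σpᵢ² = 0.10² + 0.02² + 0.11² + 0.46² + 0.31² = 0.0100 + 0.0004 + 0.0121 + 0.2116 + 0.0961 = 0.3302
B = 1 / 0.3302 = 3.0285
Bₛ = (B − 1)/(n − 1) = (3.0285 − 1)/(5 − 1) = 2.0285/4 = 0.5071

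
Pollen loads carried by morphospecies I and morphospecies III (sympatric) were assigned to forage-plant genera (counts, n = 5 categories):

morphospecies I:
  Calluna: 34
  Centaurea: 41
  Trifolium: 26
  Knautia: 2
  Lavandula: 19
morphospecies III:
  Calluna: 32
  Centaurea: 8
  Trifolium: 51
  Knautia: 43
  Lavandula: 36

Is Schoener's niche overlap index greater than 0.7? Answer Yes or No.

Proportions for morphospecies I (n=122): 34/122=0.2787, 41/122=0.3361, 26/122=0.2131, 2/122=0.0164, 19/122=0.1557
Proportions for morphospecies III (n=170): 32/170=0.1882, 8/170=0.0471, 51/170=0.3000, 43/170=0.2529, 36/170=0.2118
Σ|p₁ᵢ − p₂ᵢ| = 0.0905 + 0.2890 + 0.0869 + 0.2365 + 0.0561 = 0.7590
D = 1 − ½ × 0.7590 = 1 − 0.37950 = 0.62050
D = 0.62050 < 0.7 → No.

No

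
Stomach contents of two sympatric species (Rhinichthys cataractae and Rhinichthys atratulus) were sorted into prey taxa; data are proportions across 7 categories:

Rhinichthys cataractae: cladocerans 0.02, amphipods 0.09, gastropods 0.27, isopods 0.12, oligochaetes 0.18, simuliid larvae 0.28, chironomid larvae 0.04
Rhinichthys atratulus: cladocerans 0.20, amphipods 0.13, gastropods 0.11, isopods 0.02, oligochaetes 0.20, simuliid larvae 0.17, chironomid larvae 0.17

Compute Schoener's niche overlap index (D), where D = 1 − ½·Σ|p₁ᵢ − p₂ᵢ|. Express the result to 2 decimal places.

Σ|p₁ᵢ − p₂ᵢ| = 0.18 + 0.04 + 0.16 + 0.10 + 0.02 + 0.11 + 0.13 = 0.74
D = 1 − ½ × 0.74 = 1 − 0.370 = 0.6300

0.63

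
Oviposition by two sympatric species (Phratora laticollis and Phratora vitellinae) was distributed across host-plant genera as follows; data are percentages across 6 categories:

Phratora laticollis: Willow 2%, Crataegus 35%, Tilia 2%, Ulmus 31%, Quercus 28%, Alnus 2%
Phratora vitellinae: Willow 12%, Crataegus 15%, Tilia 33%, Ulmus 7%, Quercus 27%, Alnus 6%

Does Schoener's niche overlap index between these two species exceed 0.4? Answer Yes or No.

Yes

Convert percentages to proportions (divide by 100).
Σ|p₁ᵢ − p₂ᵢ| = 0.10 + 0.20 + 0.31 + 0.24 + 0.01 + 0.04 = 0.90
D = 1 − ½ × 0.90 = 1 − 0.450 = 0.5500
D = 0.5500 > 0.4 → Yes.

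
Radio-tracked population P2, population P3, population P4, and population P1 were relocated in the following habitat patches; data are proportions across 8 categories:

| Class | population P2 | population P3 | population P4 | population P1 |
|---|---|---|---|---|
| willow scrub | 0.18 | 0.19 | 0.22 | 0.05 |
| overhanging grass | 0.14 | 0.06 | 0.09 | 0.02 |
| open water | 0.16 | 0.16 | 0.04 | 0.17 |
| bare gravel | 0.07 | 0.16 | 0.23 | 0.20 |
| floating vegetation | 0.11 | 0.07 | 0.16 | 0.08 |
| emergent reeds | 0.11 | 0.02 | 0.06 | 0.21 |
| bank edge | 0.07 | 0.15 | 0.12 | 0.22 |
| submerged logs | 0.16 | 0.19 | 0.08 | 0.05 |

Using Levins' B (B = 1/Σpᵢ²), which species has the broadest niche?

population P2

Σp_P2ᵢ² = 0.18² + 0.14² + 0.16² + 0.07² + 0.11² + 0.11² + 0.07² + 0.16² = 0.0324 + 0.0196 + 0.0256 + 0.0049 + 0.0121 + 0.0121 + 0.0049 + 0.0256 = 0.1372
B_P2 = 1 / 0.1372 = 7.2886
Σp_P3ᵢ² = 0.19² + 0.06² + 0.16² + 0.16² + 0.07² + 0.02² + 0.15² + 0.19² = 0.0361 + 0.0036 + 0.0256 + 0.0256 + 0.0049 + 0.0004 + 0.0225 + 0.0361 = 0.1548
B_P3 = 1 / 0.1548 = 6.4599
Σp_P4ᵢ² = 0.22² + 0.09² + 0.04² + 0.23² + 0.16² + 0.06² + 0.12² + 0.08² = 0.0484 + 0.0081 + 0.0016 + 0.0529 + 0.0256 + 0.0036 + 0.0144 + 0.0064 = 0.1610
B_P4 = 1 / 0.1610 = 6.2112
Σp_P1ᵢ² = 0.05² + 0.02² + 0.17² + 0.20² + 0.08² + 0.21² + 0.22² + 0.05² = 0.0025 + 0.0004 + 0.0289 + 0.0400 + 0.0064 + 0.0441 + 0.0484 + 0.0025 = 0.1732
B_P1 = 1 / 0.1732 = 5.7737
Highest B → broadest niche (most generalist): population P2 (B = 7.29).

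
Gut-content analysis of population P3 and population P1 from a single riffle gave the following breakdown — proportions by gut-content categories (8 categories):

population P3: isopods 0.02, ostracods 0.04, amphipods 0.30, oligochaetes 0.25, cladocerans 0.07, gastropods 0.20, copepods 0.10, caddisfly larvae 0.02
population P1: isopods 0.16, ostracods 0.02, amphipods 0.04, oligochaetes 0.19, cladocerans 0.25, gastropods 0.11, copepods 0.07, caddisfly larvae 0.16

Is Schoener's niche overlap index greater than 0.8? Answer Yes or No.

Σ|p₁ᵢ − p₂ᵢ| = 0.14 + 0.02 + 0.26 + 0.06 + 0.18 + 0.09 + 0.03 + 0.14 = 0.92
D = 1 − ½ × 0.92 = 1 − 0.460 = 0.5400
D = 0.5400 < 0.8 → No.

No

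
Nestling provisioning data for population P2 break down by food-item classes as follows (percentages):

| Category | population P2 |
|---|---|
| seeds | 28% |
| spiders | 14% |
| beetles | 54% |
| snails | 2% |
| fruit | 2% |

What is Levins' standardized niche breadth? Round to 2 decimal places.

0.39

Convert percentages to proportions (divide by 100).
Σpᵢ² = 0.28² + 0.14² + 0.54² + 0.02² + 0.02² = 0.0784 + 0.0196 + 0.2916 + 0.0004 + 0.0004 = 0.3904
B = 1 / 0.3904 = 2.5615
Bₛ = (B − 1)/(n − 1) = (2.5615 − 1)/(5 − 1) = 1.5615/4 = 0.3904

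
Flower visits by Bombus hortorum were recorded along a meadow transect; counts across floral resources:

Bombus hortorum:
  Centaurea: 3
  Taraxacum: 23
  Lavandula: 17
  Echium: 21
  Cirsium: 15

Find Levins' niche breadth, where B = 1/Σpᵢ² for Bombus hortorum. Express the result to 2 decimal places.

Proportions for Bombus hortorum (n=79): 3/79=0.0380, 23/79=0.2911, 17/79=0.2152, 21/79=0.2658, 15/79=0.1899
Σpᵢ² = 0.0380² + 0.2911² + 0.2152² + 0.2658² + 0.1899² = 0.001444 + 0.084739 + 0.046311 + 0.070650 + 0.036062 = 0.239206
B = 1 / 0.239206 = 4.1805

4.18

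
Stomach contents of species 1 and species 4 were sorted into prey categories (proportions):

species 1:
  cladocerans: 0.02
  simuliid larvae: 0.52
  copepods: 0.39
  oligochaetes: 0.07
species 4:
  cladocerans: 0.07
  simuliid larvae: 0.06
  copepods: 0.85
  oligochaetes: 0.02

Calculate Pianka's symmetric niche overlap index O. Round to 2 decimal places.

0.65

Σ p₁ᵢp₂ᵢ = 0.0014 + 0.0312 + 0.3315 + 0.0014 = 0.3655
Σp_1ᵢ² = 0.02² + 0.52² + 0.39² + 0.07² = 0.0004 + 0.2704 + 0.1521 + 0.0049 = 0.4278
Σp_2ᵢ² = 0.07² + 0.06² + 0.85² + 0.02² = 0.0049 + 0.0036 + 0.7225 + 0.0004 = 0.7314
O = 0.3655 / √(0.4278 × 0.7314) = 0.3655 / 0.55937 = 0.6534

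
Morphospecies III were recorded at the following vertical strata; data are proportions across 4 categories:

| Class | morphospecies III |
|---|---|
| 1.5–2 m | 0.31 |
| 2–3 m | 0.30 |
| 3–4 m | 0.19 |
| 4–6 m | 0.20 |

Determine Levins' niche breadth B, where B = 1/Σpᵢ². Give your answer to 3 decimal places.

Σpᵢ² = 0.31² + 0.30² + 0.19² + 0.20² = 0.0961 + 0.0900 + 0.0361 + 0.0400 = 0.2622
B = 1 / 0.2622 = 3.81388

3.814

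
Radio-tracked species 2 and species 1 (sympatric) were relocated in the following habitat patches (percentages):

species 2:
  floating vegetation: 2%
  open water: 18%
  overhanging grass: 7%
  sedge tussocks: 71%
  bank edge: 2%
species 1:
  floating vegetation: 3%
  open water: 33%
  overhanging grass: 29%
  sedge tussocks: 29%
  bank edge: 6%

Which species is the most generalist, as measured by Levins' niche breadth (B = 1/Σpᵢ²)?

Convert percentages to proportions (divide by 100).
Σp_2ᵢ² = 0.02² + 0.18² + 0.07² + 0.71² + 0.02² = 0.0004 + 0.0324 + 0.0049 + 0.5041 + 0.0004 = 0.5422
B_2 = 1 / 0.5422 = 1.8443
Σp_1ᵢ² = 0.03² + 0.33² + 0.29² + 0.29² + 0.06² = 0.0009 + 0.1089 + 0.0841 + 0.0841 + 0.0036 = 0.2816
B_1 = 1 / 0.2816 = 3.5511
Highest B → broadest niche (most generalist): species 1 (B = 3.55).

species 1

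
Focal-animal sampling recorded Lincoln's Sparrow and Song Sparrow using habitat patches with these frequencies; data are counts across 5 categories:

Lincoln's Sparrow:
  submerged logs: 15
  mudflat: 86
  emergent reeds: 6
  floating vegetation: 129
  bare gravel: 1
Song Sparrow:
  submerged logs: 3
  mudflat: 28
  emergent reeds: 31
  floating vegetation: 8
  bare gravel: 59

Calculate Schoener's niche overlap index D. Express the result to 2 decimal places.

0.33

Proportions for Lincoln's Sparrow (n=237): 15/237=0.0633, 86/237=0.3629, 6/237=0.0253, 129/237=0.5443, 1/237=0.0042
Proportions for Song Sparrow (n=129): 3/129=0.0233, 28/129=0.2171, 31/129=0.2403, 8/129=0.0620, 59/129=0.4574
Σ|p₁ᵢ − p₂ᵢ| = 0.0400 + 0.1458 + 0.2150 + 0.4823 + 0.4532 = 1.3363
D = 1 − ½ × 1.3363 = 1 − 0.66815 = 0.33185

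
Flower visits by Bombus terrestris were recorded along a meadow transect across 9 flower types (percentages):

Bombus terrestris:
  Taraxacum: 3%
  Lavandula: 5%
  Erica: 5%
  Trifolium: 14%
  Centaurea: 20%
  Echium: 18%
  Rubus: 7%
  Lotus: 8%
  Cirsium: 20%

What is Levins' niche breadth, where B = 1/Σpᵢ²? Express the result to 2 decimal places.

Convert percentages to proportions (divide by 100).
Σpᵢ² = 0.03² + 0.05² + 0.05² + 0.14² + 0.20² + 0.18² + 0.07² + 0.08² + 0.20² = 0.0009 + 0.0025 + 0.0025 + 0.0196 + 0.0400 + 0.0324 + 0.0049 + 0.0064 + 0.0400 = 0.1492
B = 1 / 0.1492 = 6.7024

6.70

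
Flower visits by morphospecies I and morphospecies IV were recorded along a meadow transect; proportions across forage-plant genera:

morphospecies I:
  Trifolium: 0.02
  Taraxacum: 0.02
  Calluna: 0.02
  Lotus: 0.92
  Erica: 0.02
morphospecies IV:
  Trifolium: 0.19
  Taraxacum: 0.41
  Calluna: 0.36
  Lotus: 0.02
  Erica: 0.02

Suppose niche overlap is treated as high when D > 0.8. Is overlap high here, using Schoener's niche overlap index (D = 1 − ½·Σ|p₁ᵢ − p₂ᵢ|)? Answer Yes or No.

Σ|p₁ᵢ − p₂ᵢ| = 0.17 + 0.39 + 0.34 + 0.90 + 0.00 = 1.80
D = 1 − ½ × 1.80 = 1 − 0.900 = 0.1000
D = 0.1000 < 0.8 → No.

No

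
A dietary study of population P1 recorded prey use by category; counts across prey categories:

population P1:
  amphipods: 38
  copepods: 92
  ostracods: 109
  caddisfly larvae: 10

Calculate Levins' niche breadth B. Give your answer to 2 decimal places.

2.83

Proportions for population P1 (n=249): 38/249=0.1526, 92/249=0.3695, 109/249=0.4378, 10/249=0.0402
Σpᵢ² = 0.1526² + 0.3695² + 0.4378² + 0.0402² = 0.023287 + 0.136530 + 0.191669 + 0.001616 = 0.353102
B = 1 / 0.353102 = 2.8320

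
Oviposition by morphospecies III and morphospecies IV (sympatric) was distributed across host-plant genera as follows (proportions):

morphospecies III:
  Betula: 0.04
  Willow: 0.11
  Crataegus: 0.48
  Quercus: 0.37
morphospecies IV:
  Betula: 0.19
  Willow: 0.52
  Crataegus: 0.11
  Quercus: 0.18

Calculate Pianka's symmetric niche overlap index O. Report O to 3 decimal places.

Σ p₁ᵢp₂ᵢ = 0.0076 + 0.0572 + 0.0528 + 0.0666 = 0.1842
Σp_1ᵢ² = 0.04² + 0.11² + 0.48² + 0.37² = 0.0016 + 0.0121 + 0.2304 + 0.1369 = 0.3810
Σp_2ᵢ² = 0.19² + 0.52² + 0.11² + 0.18² = 0.0361 + 0.2704 + 0.0121 + 0.0324 = 0.3510
O = 0.1842 / √(0.3810 × 0.3510) = 0.1842 / 0.365692 = 0.50370

0.504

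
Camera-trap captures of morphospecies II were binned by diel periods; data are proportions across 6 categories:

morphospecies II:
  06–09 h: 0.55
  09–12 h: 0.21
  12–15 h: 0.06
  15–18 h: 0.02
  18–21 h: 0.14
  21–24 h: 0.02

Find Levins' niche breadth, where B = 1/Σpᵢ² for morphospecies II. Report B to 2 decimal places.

Σpᵢ² = 0.55² + 0.21² + 0.06² + 0.02² + 0.14² + 0.02² = 0.3025 + 0.0441 + 0.0036 + 0.0004 + 0.0196 + 0.0004 = 0.3706
B = 1 / 0.3706 = 2.6983

2.70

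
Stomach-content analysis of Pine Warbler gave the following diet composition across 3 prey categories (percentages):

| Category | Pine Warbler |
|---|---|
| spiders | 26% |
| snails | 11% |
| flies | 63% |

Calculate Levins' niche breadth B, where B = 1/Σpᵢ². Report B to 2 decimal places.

2.10

Convert percentages to proportions (divide by 100).
Σpᵢ² = 0.26² + 0.11² + 0.63² = 0.0676 + 0.0121 + 0.3969 = 0.4766
B = 1 / 0.4766 = 2.0982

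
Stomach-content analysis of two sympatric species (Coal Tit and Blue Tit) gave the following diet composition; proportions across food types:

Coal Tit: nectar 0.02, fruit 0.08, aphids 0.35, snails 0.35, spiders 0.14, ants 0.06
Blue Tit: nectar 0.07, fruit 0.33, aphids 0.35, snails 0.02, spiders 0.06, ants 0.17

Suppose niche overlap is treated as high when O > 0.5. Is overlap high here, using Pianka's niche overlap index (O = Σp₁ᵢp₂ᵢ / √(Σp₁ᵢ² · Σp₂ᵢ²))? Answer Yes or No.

Σ p₁ᵢp₂ᵢ = 0.0014 + 0.0264 + 0.1225 + 0.0070 + 0.0084 + 0.0102 = 0.1759
Σp_1ᵢ² = 0.02² + 0.08² + 0.35² + 0.35² + 0.14² + 0.06² = 0.0004 + 0.0064 + 0.1225 + 0.1225 + 0.0196 + 0.0036 = 0.2750
Σp_2ᵢ² = 0.07² + 0.33² + 0.35² + 0.02² + 0.06² + 0.17² = 0.0049 + 0.1089 + 0.1225 + 0.0004 + 0.0036 + 0.0289 = 0.2692
O = 0.1759 / √(0.2750 × 0.2692) = 0.1759 / 0.27208 = 0.6465
O = 0.6465 > 0.5 → Yes.

Yes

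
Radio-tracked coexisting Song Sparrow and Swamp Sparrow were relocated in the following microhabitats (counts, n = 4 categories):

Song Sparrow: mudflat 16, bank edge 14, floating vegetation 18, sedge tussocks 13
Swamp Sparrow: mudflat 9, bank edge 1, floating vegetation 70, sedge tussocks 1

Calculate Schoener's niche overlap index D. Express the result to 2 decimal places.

0.43

Proportions for Song Sparrow (n=61): 16/61=0.2623, 14/61=0.2295, 18/61=0.2951, 13/61=0.2131
Proportions for Swamp Sparrow (n=81): 9/81=0.1111, 1/81=0.0123, 70/81=0.8642, 1/81=0.0123
Σ|p₁ᵢ − p₂ᵢ| = 0.1512 + 0.2172 + 0.5691 + 0.2008 = 1.1383
D = 1 − ½ × 1.1383 = 1 − 0.56915 = 0.43085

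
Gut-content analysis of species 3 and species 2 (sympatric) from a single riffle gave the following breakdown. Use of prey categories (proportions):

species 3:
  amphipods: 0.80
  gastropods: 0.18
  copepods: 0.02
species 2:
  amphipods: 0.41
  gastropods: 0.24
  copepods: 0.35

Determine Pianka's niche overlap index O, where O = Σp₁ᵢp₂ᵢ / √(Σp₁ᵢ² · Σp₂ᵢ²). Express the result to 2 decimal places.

Σ p₁ᵢp₂ᵢ = 0.3280 + 0.0432 + 0.0070 = 0.3782
Σp_1ᵢ² = 0.80² + 0.18² + 0.02² = 0.6400 + 0.0324 + 0.0004 = 0.6728
Σp_2ᵢ² = 0.41² + 0.24² + 0.35² = 0.1681 + 0.0576 + 0.1225 = 0.3482
O = 0.3782 / √(0.6728 × 0.3482) = 0.3782 / 0.48401 = 0.7814

0.78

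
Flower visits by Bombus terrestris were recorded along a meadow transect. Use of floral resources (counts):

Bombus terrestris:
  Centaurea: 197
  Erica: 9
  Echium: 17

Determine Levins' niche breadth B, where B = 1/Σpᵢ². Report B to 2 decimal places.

Proportions for Bombus terrestris (n=223): 197/223=0.8834, 9/223=0.0404, 17/223=0.0762
Σpᵢ² = 0.8834² + 0.0404² + 0.0762² = 0.780396 + 0.001632 + 0.005806 = 0.787834
B = 1 / 0.787834 = 1.2693

1.27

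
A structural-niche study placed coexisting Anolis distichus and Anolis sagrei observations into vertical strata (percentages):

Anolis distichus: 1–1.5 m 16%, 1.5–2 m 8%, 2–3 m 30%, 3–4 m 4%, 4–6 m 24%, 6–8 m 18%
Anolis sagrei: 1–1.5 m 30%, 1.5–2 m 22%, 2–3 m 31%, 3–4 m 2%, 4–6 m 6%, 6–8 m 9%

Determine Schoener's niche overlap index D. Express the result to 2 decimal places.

0.71

Convert percentages to proportions (divide by 100).
Σ|p₁ᵢ − p₂ᵢ| = 0.14 + 0.14 + 0.01 + 0.02 + 0.18 + 0.09 = 0.58
D = 1 − ½ × 0.58 = 1 − 0.290 = 0.7100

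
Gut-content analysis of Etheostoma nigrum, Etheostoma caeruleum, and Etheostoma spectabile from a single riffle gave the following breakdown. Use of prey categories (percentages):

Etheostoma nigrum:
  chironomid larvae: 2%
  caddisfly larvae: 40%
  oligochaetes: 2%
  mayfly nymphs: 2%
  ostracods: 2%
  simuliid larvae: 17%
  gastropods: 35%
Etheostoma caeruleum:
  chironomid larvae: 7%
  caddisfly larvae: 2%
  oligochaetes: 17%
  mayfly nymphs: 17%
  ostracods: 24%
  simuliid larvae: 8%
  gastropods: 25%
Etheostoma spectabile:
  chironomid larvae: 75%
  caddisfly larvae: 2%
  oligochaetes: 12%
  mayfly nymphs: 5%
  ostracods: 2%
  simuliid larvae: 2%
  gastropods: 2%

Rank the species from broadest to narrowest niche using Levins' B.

Etheostoma caeruleum > Etheostoma nigrum > Etheostoma spectabile

Convert percentages to proportions (divide by 100).
Σp_nigrᵢ² = 0.02² + 0.40² + 0.02² + 0.02² + 0.02² + 0.17² + 0.35² = 0.0004 + 0.1600 + 0.0004 + 0.0004 + 0.0004 + 0.0289 + 0.1225 = 0.3130
B_nigr = 1 / 0.3130 = 3.1949
Σp_caerᵢ² = 0.07² + 0.02² + 0.17² + 0.17² + 0.24² + 0.08² + 0.25² = 0.0049 + 0.0004 + 0.0289 + 0.0289 + 0.0576 + 0.0064 + 0.0625 = 0.1896
B_caer = 1 / 0.1896 = 5.2743
Σp_specᵢ² = 0.75² + 0.02² + 0.12² + 0.05² + 0.02² + 0.02² + 0.02² = 0.5625 + 0.0004 + 0.0144 + 0.0025 + 0.0004 + 0.0004 + 0.0004 = 0.5810
B_spec = 1 / 0.5810 = 1.7212
Ranking by B (broadest → narrowest): Etheostoma caeruleum (5.27) > Etheostoma nigrum (3.19) > Etheostoma spectabile (1.72)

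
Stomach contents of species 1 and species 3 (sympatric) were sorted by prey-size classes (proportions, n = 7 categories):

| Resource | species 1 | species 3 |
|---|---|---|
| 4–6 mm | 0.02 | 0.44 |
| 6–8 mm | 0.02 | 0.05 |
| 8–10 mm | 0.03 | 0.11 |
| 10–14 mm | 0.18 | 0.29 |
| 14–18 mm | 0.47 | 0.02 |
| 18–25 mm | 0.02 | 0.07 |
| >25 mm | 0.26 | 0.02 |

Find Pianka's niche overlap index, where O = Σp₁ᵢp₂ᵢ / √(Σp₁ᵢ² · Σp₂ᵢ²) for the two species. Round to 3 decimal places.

0.262

Σ p₁ᵢp₂ᵢ = 0.0088 + 0.0010 + 0.0033 + 0.0522 + 0.0094 + 0.0014 + 0.0052 = 0.0813
Σp_1ᵢ² = 0.02² + 0.02² + 0.03² + 0.18² + 0.47² + 0.02² + 0.26² = 0.0004 + 0.0004 + 0.0009 + 0.0324 + 0.2209 + 0.0004 + 0.0676 = 0.3230
Σp_2ᵢ² = 0.44² + 0.05² + 0.11² + 0.29² + 0.02² + 0.07² + 0.02² = 0.1936 + 0.0025 + 0.0121 + 0.0841 + 0.0004 + 0.0049 + 0.0004 = 0.2980
O = 0.0813 / √(0.3230 × 0.2980) = 0.0813 / 0.310248 = 0.26205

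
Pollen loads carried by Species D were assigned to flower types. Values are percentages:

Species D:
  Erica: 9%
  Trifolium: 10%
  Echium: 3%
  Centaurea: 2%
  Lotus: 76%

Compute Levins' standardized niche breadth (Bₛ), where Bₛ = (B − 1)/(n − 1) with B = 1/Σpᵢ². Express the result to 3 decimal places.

0.169

Convert percentages to proportions (divide by 100).
Σpᵢ² = 0.09² + 0.10² + 0.03² + 0.02² + 0.76² = 0.0081 + 0.0100 + 0.0009 + 0.0004 + 0.5776 = 0.5970
B = 1 / 0.5970 = 1.67504
Bₛ = (B − 1)/(n − 1) = (1.67504 − 1)/(5 − 1) = 0.67504/4 = 0.16876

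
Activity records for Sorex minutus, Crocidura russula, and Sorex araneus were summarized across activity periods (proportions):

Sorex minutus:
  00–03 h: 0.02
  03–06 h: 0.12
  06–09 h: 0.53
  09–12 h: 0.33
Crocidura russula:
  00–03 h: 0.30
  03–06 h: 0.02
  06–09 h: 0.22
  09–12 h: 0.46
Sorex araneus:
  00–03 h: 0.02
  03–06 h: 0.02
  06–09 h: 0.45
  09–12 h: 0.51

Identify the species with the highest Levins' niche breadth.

Crocidura russula

Σp_minuᵢ² = 0.02² + 0.12² + 0.53² + 0.33² = 0.0004 + 0.0144 + 0.2809 + 0.1089 = 0.4046
B_minu = 1 / 0.4046 = 2.4716
Σp_russᵢ² = 0.30² + 0.02² + 0.22² + 0.46² = 0.0900 + 0.0004 + 0.0484 + 0.2116 = 0.3504
B_russ = 1 / 0.3504 = 2.8539
Σp_aranᵢ² = 0.02² + 0.02² + 0.45² + 0.51² = 0.0004 + 0.0004 + 0.2025 + 0.2601 = 0.4634
B_aran = 1 / 0.4634 = 2.1580
Highest B → broadest niche (most generalist): Crocidura russula (B = 2.85).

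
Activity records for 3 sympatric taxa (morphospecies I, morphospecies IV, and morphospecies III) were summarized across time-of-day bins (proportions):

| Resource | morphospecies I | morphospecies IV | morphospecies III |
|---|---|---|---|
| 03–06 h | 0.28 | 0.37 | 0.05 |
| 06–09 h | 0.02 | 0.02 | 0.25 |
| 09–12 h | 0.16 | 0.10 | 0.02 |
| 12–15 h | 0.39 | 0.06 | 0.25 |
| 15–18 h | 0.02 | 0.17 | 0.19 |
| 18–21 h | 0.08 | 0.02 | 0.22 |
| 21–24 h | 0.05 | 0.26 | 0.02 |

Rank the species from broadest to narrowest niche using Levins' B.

Σp_Iᵢ² = 0.28² + 0.02² + 0.16² + 0.39² + 0.02² + 0.08² + 0.05² = 0.0784 + 0.0004 + 0.0256 + 0.1521 + 0.0004 + 0.0064 + 0.0025 = 0.2658
B_I = 1 / 0.2658 = 3.7622
Σp_IVᵢ² = 0.37² + 0.02² + 0.10² + 0.06² + 0.17² + 0.02² + 0.26² = 0.1369 + 0.0004 + 0.0100 + 0.0036 + 0.0289 + 0.0004 + 0.0676 = 0.2478
B_IV = 1 / 0.2478 = 4.0355
Σp_IIIᵢ² = 0.05² + 0.25² + 0.02² + 0.25² + 0.19² + 0.22² + 0.02² = 0.0025 + 0.0625 + 0.0004 + 0.0625 + 0.0361 + 0.0484 + 0.0004 = 0.2128
B_III = 1 / 0.2128 = 4.6992
Ranking by B (broadest → narrowest): morphospecies III (4.70) > morphospecies IV (4.04) > morphospecies I (3.76)

morphospecies III > morphospecies IV > morphospecies I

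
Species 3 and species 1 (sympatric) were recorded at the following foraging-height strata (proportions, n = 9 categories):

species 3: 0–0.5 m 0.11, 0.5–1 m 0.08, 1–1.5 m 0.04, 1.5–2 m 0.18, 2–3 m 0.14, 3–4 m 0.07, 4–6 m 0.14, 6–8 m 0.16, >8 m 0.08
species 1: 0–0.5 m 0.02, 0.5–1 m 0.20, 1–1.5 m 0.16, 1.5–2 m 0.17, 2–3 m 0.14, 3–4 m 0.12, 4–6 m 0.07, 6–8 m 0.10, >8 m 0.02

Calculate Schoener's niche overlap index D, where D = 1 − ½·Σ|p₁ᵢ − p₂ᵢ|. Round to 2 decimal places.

0.71

Σ|p₁ᵢ − p₂ᵢ| = 0.09 + 0.12 + 0.12 + 0.01 + 0.00 + 0.05 + 0.07 + 0.06 + 0.06 = 0.58
D = 1 − ½ × 0.58 = 1 − 0.290 = 0.7100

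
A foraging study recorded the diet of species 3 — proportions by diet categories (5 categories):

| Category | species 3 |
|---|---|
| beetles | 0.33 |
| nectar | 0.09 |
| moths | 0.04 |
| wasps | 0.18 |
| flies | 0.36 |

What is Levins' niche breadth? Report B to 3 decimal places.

Σpᵢ² = 0.33² + 0.09² + 0.04² + 0.18² + 0.36² = 0.1089 + 0.0081 + 0.0016 + 0.0324 + 0.1296 = 0.2806
B = 1 / 0.2806 = 3.56379

3.564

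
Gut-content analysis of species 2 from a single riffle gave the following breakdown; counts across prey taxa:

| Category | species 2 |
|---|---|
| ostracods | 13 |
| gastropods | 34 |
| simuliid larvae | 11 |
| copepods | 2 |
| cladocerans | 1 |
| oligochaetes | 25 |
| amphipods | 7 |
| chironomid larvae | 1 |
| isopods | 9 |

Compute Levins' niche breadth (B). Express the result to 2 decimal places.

4.81

Proportions for species 2 (n=103): 13/103=0.1262, 34/103=0.3301, 11/103=0.1068, 2/103=0.0194, 1/103=0.0097, 25/103=0.2427, 7/103=0.0680, 1/103=0.0097, 9/103=0.0874
Σpᵢ² = 0.1262² + 0.3301² + 0.1068² + 0.0194² + 0.0097² + 0.2427² + 0.0680² + 0.0097² + 0.0874² = 0.015926 + 0.108966 + 0.011406 + 0.000376 + 0.000094 + 0.058903 + 0.004624 + 0.000094 + 0.007639 = 0.208028
B = 1 / 0.208028 = 4.8070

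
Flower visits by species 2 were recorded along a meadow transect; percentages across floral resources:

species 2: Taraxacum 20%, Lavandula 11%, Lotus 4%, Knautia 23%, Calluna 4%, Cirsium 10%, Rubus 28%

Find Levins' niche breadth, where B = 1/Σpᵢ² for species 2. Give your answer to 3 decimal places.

Convert percentages to proportions (divide by 100).
Σpᵢ² = 0.20² + 0.11² + 0.04² + 0.23² + 0.04² + 0.10² + 0.28² = 0.0400 + 0.0121 + 0.0016 + 0.0529 + 0.0016 + 0.0100 + 0.0784 = 0.1966
B = 1 / 0.1966 = 5.08647

5.086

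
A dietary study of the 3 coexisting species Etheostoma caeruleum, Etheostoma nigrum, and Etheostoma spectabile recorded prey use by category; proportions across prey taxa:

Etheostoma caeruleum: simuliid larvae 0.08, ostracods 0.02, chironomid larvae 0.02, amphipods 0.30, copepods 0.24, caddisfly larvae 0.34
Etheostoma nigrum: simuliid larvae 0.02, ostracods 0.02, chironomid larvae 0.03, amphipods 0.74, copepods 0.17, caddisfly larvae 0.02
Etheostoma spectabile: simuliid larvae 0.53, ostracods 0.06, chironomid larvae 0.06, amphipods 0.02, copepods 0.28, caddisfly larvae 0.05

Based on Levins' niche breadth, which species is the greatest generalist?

Etheostoma caeruleum

Σp_caerᵢ² = 0.08² + 0.02² + 0.02² + 0.30² + 0.24² + 0.34² = 0.0064 + 0.0004 + 0.0004 + 0.0900 + 0.0576 + 0.1156 = 0.2704
B_caer = 1 / 0.2704 = 3.6982
Σp_nigrᵢ² = 0.02² + 0.02² + 0.03² + 0.74² + 0.17² + 0.02² = 0.0004 + 0.0004 + 0.0009 + 0.5476 + 0.0289 + 0.0004 = 0.5786
B_nigr = 1 / 0.5786 = 1.7283
Σp_specᵢ² = 0.53² + 0.06² + 0.06² + 0.02² + 0.28² + 0.05² = 0.2809 + 0.0036 + 0.0036 + 0.0004 + 0.0784 + 0.0025 = 0.3694
B_spec = 1 / 0.3694 = 2.7071
Highest B → broadest niche (most generalist): Etheostoma caeruleum (B = 3.70).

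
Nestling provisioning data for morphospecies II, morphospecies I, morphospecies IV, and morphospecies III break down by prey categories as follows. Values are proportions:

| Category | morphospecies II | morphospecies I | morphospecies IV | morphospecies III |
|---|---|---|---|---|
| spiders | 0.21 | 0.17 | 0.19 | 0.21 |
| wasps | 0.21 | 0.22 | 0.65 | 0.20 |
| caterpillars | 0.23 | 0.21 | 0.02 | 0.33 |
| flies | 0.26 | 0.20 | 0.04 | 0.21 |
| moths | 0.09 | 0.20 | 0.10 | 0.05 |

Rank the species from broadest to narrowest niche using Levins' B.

morphospecies I > morphospecies II > morphospecies III > morphospecies IV

Σp_IIᵢ² = 0.21² + 0.21² + 0.23² + 0.26² + 0.09² = 0.0441 + 0.0441 + 0.0529 + 0.0676 + 0.0081 = 0.2168
B_II = 1 / 0.2168 = 4.6125
Σp_Iᵢ² = 0.17² + 0.22² + 0.21² + 0.20² + 0.20² = 0.0289 + 0.0484 + 0.0441 + 0.0400 + 0.0400 = 0.2014
B_I = 1 / 0.2014 = 4.9652
Σp_IVᵢ² = 0.19² + 0.65² + 0.02² + 0.04² + 0.10² = 0.0361 + 0.4225 + 0.0004 + 0.0016 + 0.0100 = 0.4706
B_IV = 1 / 0.4706 = 2.1249
Σp_IIIᵢ² = 0.21² + 0.20² + 0.33² + 0.21² + 0.05² = 0.0441 + 0.0400 + 0.1089 + 0.0441 + 0.0025 = 0.2396
B_III = 1 / 0.2396 = 4.1736
Ranking by B (broadest → narrowest): morphospecies I (4.97) > morphospecies II (4.61) > morphospecies III (4.17) > morphospecies IV (2.12)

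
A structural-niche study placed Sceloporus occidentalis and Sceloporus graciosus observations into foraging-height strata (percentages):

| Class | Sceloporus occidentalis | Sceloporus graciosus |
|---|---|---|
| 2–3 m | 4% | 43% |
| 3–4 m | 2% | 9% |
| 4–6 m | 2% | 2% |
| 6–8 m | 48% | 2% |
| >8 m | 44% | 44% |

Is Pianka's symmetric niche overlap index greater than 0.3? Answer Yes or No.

Yes

Convert percentages to proportions (divide by 100).
Σ p₁ᵢp₂ᵢ = 0.0172 + 0.0018 + 0.0004 + 0.0096 + 0.1936 = 0.2226
Σp_1ᵢ² = 0.04² + 0.02² + 0.02² + 0.48² + 0.44² = 0.0016 + 0.0004 + 0.0004 + 0.2304 + 0.1936 = 0.4264
Σp_2ᵢ² = 0.43² + 0.09² + 0.02² + 0.02² + 0.44² = 0.1849 + 0.0081 + 0.0004 + 0.0004 + 0.1936 = 0.3874
O = 0.2226 / √(0.4264 × 0.3874) = 0.2226 / 0.40643 = 0.5477
O = 0.5477 > 0.3 → Yes.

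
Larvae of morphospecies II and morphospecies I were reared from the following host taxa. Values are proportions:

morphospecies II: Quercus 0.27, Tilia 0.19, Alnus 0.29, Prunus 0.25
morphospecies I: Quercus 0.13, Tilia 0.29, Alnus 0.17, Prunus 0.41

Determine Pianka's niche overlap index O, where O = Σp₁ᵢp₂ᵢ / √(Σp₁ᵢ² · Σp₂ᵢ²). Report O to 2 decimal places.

Σ p₁ᵢp₂ᵢ = 0.0351 + 0.0551 + 0.0493 + 0.1025 = 0.2420
Σp_1ᵢ² = 0.27² + 0.19² + 0.29² + 0.25² = 0.0729 + 0.0361 + 0.0841 + 0.0625 = 0.2556
Σp_2ᵢ² = 0.13² + 0.29² + 0.17² + 0.41² = 0.0169 + 0.0841 + 0.0289 + 0.1681 = 0.2980
O = 0.2420 / √(0.2556 × 0.2980) = 0.2420 / 0.27599 = 0.8768

0.88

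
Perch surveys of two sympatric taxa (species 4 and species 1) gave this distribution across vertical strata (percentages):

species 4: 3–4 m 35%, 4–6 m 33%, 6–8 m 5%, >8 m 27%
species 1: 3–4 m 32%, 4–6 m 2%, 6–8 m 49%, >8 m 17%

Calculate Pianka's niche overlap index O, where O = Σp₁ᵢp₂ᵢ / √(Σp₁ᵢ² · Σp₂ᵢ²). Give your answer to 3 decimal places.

0.560

Convert percentages to proportions (divide by 100).
Σ p₁ᵢp₂ᵢ = 0.1120 + 0.0066 + 0.0245 + 0.0459 = 0.1890
Σp_1ᵢ² = 0.35² + 0.33² + 0.05² + 0.27² = 0.1225 + 0.1089 + 0.0025 + 0.0729 = 0.3068
Σp_2ᵢ² = 0.32² + 0.02² + 0.49² + 0.17² = 0.1024 + 0.0004 + 0.2401 + 0.0289 = 0.3718
O = 0.1890 / √(0.3068 × 0.3718) = 0.1890 / 0.337740 = 0.55960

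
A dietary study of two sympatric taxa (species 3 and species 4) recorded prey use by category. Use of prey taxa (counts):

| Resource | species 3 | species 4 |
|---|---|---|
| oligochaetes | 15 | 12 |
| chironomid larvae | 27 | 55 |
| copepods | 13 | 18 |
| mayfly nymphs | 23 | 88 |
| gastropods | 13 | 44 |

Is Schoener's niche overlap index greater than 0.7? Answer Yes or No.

Proportions for species 3 (n=91): 15/91=0.1648, 27/91=0.2967, 13/91=0.1429, 23/91=0.2527, 13/91=0.1429
Proportions for species 4 (n=217): 12/217=0.0553, 55/217=0.2535, 18/217=0.0829, 88/217=0.4055, 44/217=0.2028
Σ|p₁ᵢ − p₂ᵢ| = 0.1095 + 0.0432 + 0.0600 + 0.1528 + 0.0599 = 0.4254
D = 1 − ½ × 0.4254 = 1 − 0.21270 = 0.78730
D = 0.78730 > 0.7 → Yes.

Yes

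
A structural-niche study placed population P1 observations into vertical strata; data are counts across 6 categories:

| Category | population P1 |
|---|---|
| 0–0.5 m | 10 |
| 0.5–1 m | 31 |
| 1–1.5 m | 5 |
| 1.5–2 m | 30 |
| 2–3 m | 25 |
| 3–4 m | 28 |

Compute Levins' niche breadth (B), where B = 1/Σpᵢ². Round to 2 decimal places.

4.90

Proportions for population P1 (n=129): 10/129=0.0775, 31/129=0.2403, 5/129=0.0388, 30/129=0.2326, 25/129=0.1938, 28/129=0.2171
Σpᵢ² = 0.0775² + 0.2403² + 0.0388² + 0.2326² + 0.1938² + 0.2171² = 0.006006 + 0.057744 + 0.001505 + 0.054103 + 0.037558 + 0.047132 = 0.204048
B = 1 / 0.204048 = 4.9008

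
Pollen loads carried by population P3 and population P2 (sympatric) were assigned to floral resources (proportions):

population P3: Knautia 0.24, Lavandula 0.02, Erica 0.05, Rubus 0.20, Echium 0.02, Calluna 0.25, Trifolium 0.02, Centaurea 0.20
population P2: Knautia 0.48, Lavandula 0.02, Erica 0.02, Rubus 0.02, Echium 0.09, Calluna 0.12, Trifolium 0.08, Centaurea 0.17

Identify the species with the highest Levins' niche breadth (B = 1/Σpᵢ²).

Σp_P3ᵢ² = 0.24² + 0.02² + 0.05² + 0.20² + 0.02² + 0.25² + 0.02² + 0.20² = 0.0576 + 0.0004 + 0.0025 + 0.0400 + 0.0004 + 0.0625 + 0.0004 + 0.0400 = 0.2038
B_P3 = 1 / 0.2038 = 4.9068
Σp_P2ᵢ² = 0.48² + 0.02² + 0.02² + 0.02² + 0.09² + 0.12² + 0.08² + 0.17² = 0.2304 + 0.0004 + 0.0004 + 0.0004 + 0.0081 + 0.0144 + 0.0064 + 0.0289 = 0.2894
B_P2 = 1 / 0.2894 = 3.4554
Highest B → broadest niche (most generalist): population P3 (B = 4.91).

population P3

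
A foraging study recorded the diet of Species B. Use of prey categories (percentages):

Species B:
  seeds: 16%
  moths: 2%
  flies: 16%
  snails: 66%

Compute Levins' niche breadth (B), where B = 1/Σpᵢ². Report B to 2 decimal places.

Convert percentages to proportions (divide by 100).
Σpᵢ² = 0.16² + 0.02² + 0.16² + 0.66² = 0.0256 + 0.0004 + 0.0256 + 0.4356 = 0.4872
B = 1 / 0.4872 = 2.0525

2.05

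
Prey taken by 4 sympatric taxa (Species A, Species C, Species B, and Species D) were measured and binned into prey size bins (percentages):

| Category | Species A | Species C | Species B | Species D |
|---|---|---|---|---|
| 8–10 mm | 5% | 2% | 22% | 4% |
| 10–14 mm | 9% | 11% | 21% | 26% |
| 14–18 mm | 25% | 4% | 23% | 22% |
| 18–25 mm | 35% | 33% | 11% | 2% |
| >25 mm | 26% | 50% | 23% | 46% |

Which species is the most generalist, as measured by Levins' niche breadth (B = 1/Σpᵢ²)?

Convert percentages to proportions (divide by 100).
Σp_Aᵢ² = 0.05² + 0.09² + 0.25² + 0.35² + 0.26² = 0.0025 + 0.0081 + 0.0625 + 0.1225 + 0.0676 = 0.2632
B_A = 1 / 0.2632 = 3.7994
Σp_Cᵢ² = 0.02² + 0.11² + 0.04² + 0.33² + 0.50² = 0.0004 + 0.0121 + 0.0016 + 0.1089 + 0.2500 = 0.3730
B_C = 1 / 0.3730 = 2.6810
Σp_Bᵢ² = 0.22² + 0.21² + 0.23² + 0.11² + 0.23² = 0.0484 + 0.0441 + 0.0529 + 0.0121 + 0.0529 = 0.2104
B_B = 1 / 0.2104 = 4.7529
Σp_Dᵢ² = 0.04² + 0.26² + 0.22² + 0.02² + 0.46² = 0.0016 + 0.0676 + 0.0484 + 0.0004 + 0.2116 = 0.3296
B_D = 1 / 0.3296 = 3.0340
Highest B → broadest niche (most generalist): Species B (B = 4.75).

Species B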